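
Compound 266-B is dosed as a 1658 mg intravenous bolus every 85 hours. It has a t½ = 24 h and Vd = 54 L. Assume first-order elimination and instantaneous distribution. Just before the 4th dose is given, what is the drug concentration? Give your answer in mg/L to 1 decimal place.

f = (1/2)^(τ/t½) = (1/2)^(85/24) ≈ 0.0859.
C₀ = D/Vd = 1658/54 ≈ 30.704 mg/L.
Before the 4th dose, 3 doses have been given. Superposition: Cmin = C₀·(f + f² + … + f^3).
≈ 30.704 × (0.0859 + 0.0074 + 0.0006) ≈ 30.704 × 0.0939 ≈ 2.883 mg/L.

2.9 mg/L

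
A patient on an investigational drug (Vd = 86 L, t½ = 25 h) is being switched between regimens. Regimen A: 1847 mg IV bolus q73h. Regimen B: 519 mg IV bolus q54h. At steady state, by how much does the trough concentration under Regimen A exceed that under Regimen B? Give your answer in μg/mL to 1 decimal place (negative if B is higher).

Regimen A: f = (1/2)^(73/25) ≈ 0.1321; Cmin,ss = (1847/86)·f/(1−f) ≈ 3.269 μg/mL.
Regimen B: f = (1/2)^(54/25) ≈ 0.2238; Cmin,ss = (519/86)·f/(1−f) ≈ 1.740 μg/mL.
Difference ≈ 3.269 − 1.740 ≈ 1.529 μg/mL.

1.5 μg/mL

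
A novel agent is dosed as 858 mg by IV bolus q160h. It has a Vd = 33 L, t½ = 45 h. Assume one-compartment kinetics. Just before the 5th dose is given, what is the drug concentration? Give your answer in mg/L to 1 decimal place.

f = (1/2)^(τ/t½) = (1/2)^(160/45) ≈ 0.0850.
C₀ = D/Vd = 858/33 ≈ 26.000 mg/L.
Before the 5th dose, 4 doses have been given. Superposition: Cmin = C₀·(f + f² + … + f^4).
≈ 26.000 × (0.0850 + 0.0072 + 0.0006 + 0.0001) ≈ 26.000 × 0.0929 ≈ 2.415 mg/L.

2.4 mg/L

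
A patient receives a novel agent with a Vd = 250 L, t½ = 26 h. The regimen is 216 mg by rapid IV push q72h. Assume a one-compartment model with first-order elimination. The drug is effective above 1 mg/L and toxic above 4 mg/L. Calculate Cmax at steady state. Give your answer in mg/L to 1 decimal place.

τ/t½ = 72/26 ≈ 2.7692, so fraction remaining f = (1/2)^(72/26) ≈ 0.1467.
At steady state, accumulation factor R = 1/(1 − e^(−kτ)) ≈ 1.1719.
Single-dose peak C₀ = D/Vd = 216/250 ≈ 0.864 mg/L.
Steady-state peak Cmax,ss = C₀·R ≈ 0.864 × 1.1719 ≈ 1.013 mg/L.
Peak 1.0 mg/L vs MTC 4 mg/L: below toxic threshold.

1.0 mg/L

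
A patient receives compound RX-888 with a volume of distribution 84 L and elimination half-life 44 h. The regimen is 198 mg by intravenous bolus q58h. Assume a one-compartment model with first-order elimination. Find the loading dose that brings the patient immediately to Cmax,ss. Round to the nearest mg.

f = (1/2)^(58/44) ≈ 0.401040; accumulation ratio R = 1/(1−f) ≈ 1.66956.
Loading dose to hit Cmax,ss on first dose: D_load = D_maint·R ≈ 198 × 1.66956 ≈ 330.57 mg.

331 mg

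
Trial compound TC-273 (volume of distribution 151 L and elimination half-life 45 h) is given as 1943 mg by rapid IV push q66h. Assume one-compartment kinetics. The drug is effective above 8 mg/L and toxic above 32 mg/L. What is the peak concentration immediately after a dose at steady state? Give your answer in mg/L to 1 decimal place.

20.2 mg/L

Over one 66-h interval, 66/45 ≈ 1.4667 half-lives elapse, leaving f ≈ 0.3618 of each dose.
Accumulation ratio R = 1/(1 − f) ≈ 1/0.6382 ≈ 1.5669.
Single-dose peak C₀ = D/Vd = 1943/151 ≈ 12.868 mg/L.
Steady-state peak Cmax,ss = C₀·R ≈ 12.868 × 1.5669 ≈ 20.163 mg/L.
Peak 20.2 mg/L vs MTC 32 mg/L: below toxic threshold.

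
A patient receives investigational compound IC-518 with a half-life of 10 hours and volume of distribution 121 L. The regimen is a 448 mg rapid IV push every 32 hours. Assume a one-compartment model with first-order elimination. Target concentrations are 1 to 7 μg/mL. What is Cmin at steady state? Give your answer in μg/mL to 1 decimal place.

0.5 μg/mL

Over one 32-h interval, 32/10 ≈ 3.2 half-lives elapse, leaving f ≈ 0.1088 of each dose.
At steady state, accumulation factor R = 1/(1 − e^(−kτ)) ≈ 1.1221.
Each bolus raises the concentration by D/Vd = 448/121 ≈ 3.702 μg/mL.
Cmax,ss = C₀/(1 − f) ≈ 3.702/0.8912 ≈ 4.154 μg/mL.
Steady-state trough Cmin,ss = Cmax,ss·f ≈ 4.154 × 0.1088 ≈ 0.452 μg/mL.
Trough 0.5 μg/mL vs MEC 1 μg/mL: subtherapeutic.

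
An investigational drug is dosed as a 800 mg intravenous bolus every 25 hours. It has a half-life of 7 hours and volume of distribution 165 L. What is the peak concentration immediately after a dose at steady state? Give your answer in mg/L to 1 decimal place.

5.3 mg/L

Over one 25-h interval, 25/7 ≈ 3.5714 half-lives elapse, leaving f ≈ 0.0841 of each dose.
Accumulation ratio R = 1/(1 − f) ≈ 1/0.9159 ≈ 1.0918.
Each bolus raises the concentration by D/Vd = 800/165 ≈ 4.848 mg/L.
Cmax,ss = C₀/(1 − f) ≈ 4.848/0.9159 ≈ 5.293 mg/L.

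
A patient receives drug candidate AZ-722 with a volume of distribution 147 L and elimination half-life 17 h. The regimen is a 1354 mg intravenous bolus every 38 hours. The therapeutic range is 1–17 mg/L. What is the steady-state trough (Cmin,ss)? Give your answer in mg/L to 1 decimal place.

2.5 mg/L

k = ln2/t½ = ln2/17 ≈ 0.040773 h⁻¹; fraction remaining f = e^(−kτ) = e^(−0.040773×38) ≈ 0.2124.
At steady state, accumulation factor R = 1/(1 − e^(−kτ)) ≈ 1.2697.
Single-dose peak C₀ = D/Vd = 1354/147 ≈ 9.211 mg/L.
Cmax,ss = C₀/(1 − f) ≈ 9.211/0.7876 ≈ 11.695 mg/L.
One interval later, Cmin,ss = Cmax,ss·e^(−kτ) ≈ 11.695 × 0.2124 ≈ 2.484 mg/L.
Trough 2.5 mg/L vs MEC 1 mg/L: adequate.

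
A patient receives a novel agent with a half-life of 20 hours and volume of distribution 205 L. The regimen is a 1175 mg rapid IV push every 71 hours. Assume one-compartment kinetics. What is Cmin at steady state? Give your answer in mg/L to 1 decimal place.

0.5 mg/L

k = ln2/t½ = ln2/20 ≈ 0.034657 h⁻¹; fraction remaining f = e^(−kτ) = e^(−0.034657×71) ≈ 0.0854.
Single-dose peak C₀ = D/Vd = 1175/205 ≈ 5.732 mg/L.
Steady-state trough Cmin,ss = C₀·f/(1−f) ≈ 5.732 × 0.0854/0.9146 ≈ 0.535 mg/L.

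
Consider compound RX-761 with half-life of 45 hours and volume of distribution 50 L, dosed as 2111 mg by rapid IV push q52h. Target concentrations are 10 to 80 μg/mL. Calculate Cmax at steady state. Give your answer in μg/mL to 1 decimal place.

Over one 52-h interval, 52/45 ≈ 1.1556 half-lives elapse, leaving f ≈ 0.4489 of each dose.
Accumulation ratio R = 1/(1 − f) ≈ 1/0.5511 ≈ 1.8146.
Each bolus raises the concentration by D/Vd = 2111/50 ≈ 42.220 μg/mL.
Steady-state peak Cmax,ss = C₀·R ≈ 42.220 × 1.8146 ≈ 76.612 μg/mL.
Peak 76.6 μg/mL vs MTC 80 μg/mL: below toxic threshold.

76.6 μg/mL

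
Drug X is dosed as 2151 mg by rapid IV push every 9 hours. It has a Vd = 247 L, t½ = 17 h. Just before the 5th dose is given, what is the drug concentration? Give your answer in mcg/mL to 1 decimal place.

15.1 mcg/mL

f = (1/2)^(τ/t½) = (1/2)^(9/17) ≈ 0.6928.
C₀ = D/Vd = 2151/247 ≈ 8.709 mcg/mL.
Before the 5th dose, 4 doses have been given. Superposition: Cmin = C₀·(f + f² + … + f^4).
≈ 8.709 × (0.6928 + 0.4800 + 0.3325 + 0.2304) ≈ 8.709 × 1.7357 ≈ 15.116 mcg/mL.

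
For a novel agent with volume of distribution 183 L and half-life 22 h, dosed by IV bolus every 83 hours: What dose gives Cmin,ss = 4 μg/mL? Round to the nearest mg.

τ/t½ = 83/22 ≈ 3.7727, so f = (1/2)^(83/22) ≈ 0.073164.
Cmin,ss = (D/Vd)·f/(1−f), so D = Cmin,ss·Vd·(1−f)/f.
D = 4 × 183 × (1−f)/f ≈ 4 × 183 × 12.66792 ≈ 9272.92 mg.

9273 mg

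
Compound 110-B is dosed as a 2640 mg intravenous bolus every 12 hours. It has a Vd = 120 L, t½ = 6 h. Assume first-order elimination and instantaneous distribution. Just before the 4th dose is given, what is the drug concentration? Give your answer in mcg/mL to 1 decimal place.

f = (1/2)^(τ/t½) = (1/2)^(12/6) ≈ 0.2500.
C₀ = D/Vd = 2640/120 ≈ 22.000 mcg/mL.
Before the 4th dose, 3 doses have been given. Superposition: Cmin = C₀·(f + f² + … + f^3).
≈ 22.000 × (0.2500 + 0.0625 + 0.0156) ≈ 22.000 × 0.3281 ≈ 7.218 mcg/mL.

7.2 mcg/mL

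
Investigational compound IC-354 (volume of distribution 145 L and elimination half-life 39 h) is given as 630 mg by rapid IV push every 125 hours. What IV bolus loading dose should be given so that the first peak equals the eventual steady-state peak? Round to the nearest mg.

707 mg

f = (1/2)^(125/39) ≈ 0.108433; accumulation ratio R = 1/(1−f) ≈ 1.12162.
Loading dose to hit Cmax,ss on first dose: D_load = D_maint·R ≈ 630 × 1.12162 ≈ 706.62 mg.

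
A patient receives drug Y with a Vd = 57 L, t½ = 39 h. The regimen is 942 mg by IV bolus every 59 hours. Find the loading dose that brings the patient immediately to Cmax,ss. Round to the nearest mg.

f = (1/2)^(59/39) ≈ 0.350425; accumulation ratio R = 1/(1−f) ≈ 1.53947.
Loading dose to hit Cmax,ss on first dose: D_load = D_maint·R ≈ 942 × 1.53947 ≈ 1450.18 mg.

1450 mg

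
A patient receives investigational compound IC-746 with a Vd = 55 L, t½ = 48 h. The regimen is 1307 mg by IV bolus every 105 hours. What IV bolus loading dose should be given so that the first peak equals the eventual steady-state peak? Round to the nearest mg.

1675 mg

f = (1/2)^(105/48) ≈ 0.219532; accumulation ratio R = 1/(1−f) ≈ 1.28128.
Loading dose to hit Cmax,ss on first dose: D_load = D_maint·R ≈ 1307 × 1.28128 ≈ 1674.63 mg.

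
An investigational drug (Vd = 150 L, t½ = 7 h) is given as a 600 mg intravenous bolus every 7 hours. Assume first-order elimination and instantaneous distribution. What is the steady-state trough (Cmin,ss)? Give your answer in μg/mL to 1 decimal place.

τ = 7 h = 1 half-life, so f = (1/2)^1 = 0.5.
Accumulation ratio R = 1/(1 − f) = 1/0.5 = 2/1.
Single-dose peak C₀ = D/Vd = 600/150 = 4 μg/mL.
Steady-state peak Cmax,ss = C₀·R = 4 × 2/1 ≈ 8.000 μg/mL.
Steady-state trough Cmin,ss = Cmax,ss·f ≈ 8.000 × 0.5 ≈ 4.000 μg/mL.

4.0 μg/mL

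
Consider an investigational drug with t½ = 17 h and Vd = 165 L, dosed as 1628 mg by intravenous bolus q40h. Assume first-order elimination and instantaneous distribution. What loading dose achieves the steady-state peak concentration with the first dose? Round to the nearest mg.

2024 mg

f = (1/2)^(40/17) ≈ 0.195747; accumulation ratio R = 1/(1−f) ≈ 1.24339.
Loading dose to hit Cmax,ss on first dose: D_load = D_maint·R ≈ 1628 × 1.24339 ≈ 2024.24 mg.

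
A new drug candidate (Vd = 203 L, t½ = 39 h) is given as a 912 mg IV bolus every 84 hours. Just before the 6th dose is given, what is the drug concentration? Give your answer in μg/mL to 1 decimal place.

1.3 μg/mL

f = (1/2)^(τ/t½) = (1/2)^(84/39) ≈ 0.2247.
C₀ = D/Vd = 912/203 ≈ 4.493 μg/mL.
Before the 6th dose, 5 doses have been given. Superposition: Cmin = C₀·(f + f² + … + f^5).
≈ 4.493 × (0.2247 + 0.0505 + 0.0113 + 0.0025 + 0.0006) ≈ 4.493 × 0.2896 ≈ 1.301 μg/mL.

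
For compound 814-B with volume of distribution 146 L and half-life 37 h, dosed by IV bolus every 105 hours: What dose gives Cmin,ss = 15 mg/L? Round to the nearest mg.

τ/t½ = 105/37 ≈ 2.8378, so f = (1/2)^(105/37) ≈ 0.139870.
Cmin,ss = (D/Vd)·f/(1−f), so D = Cmin,ss·Vd·(1−f)/f.
D = 15 × 146 × (1−f)/f ≈ 15 × 146 × 6.14950 ≈ 13467.40 mg.

13467 mg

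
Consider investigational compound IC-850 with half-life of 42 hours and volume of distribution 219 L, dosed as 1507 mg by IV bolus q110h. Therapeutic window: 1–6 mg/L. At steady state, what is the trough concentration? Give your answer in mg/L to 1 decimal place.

1.3 mg/L

k = ln2/t½ = ln2/42 ≈ 0.016504 h⁻¹; fraction remaining f = e^(−kτ) = e^(−0.016504×110) ≈ 0.1628.
At steady state, accumulation factor R = 1/(1 − e^(−kτ)) ≈ 1.1945.
Single-dose peak C₀ = D/Vd = 1507/219 ≈ 6.881 mg/L.
Steady-state peak Cmax,ss = C₀·R ≈ 6.881 × 1.1945 ≈ 8.219 mg/L.
Steady-state trough Cmin,ss = Cmax,ss·f ≈ 8.219 × 0.1628 ≈ 1.338 mg/L.
Trough 1.3 mg/L vs MEC 1 mg/L: adequate.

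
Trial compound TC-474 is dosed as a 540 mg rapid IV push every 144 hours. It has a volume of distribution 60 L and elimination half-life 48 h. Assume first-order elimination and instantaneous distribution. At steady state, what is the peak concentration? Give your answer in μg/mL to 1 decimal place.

10.3 μg/mL

τ = 144 h = 3 half-lives, so f = (1/2)^3 = 0.125.
Accumulation ratio R = 1/(1 − f) = 1/0.875 = 8/7.
Single-dose peak C₀ = D/Vd = 540/60 = 9 μg/mL.
Steady-state peak Cmax,ss = C₀·R = 9 × 8/7 ≈ 10.286 μg/mL.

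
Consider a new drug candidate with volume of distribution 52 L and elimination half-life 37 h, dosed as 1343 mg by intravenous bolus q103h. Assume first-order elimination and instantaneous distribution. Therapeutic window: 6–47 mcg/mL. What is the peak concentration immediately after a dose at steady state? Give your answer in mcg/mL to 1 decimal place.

k = ln2/t½ = ln2/37 ≈ 0.018734 h⁻¹; fraction remaining f = e^(−kτ) = e^(−0.018734×103) ≈ 0.1452.
At steady state, accumulation factor R = 1/(1 − e^(−kτ)) ≈ 1.1699.
Single-dose peak C₀ = D/Vd = 1343/52 ≈ 25.827 mcg/mL.
Steady-state peak Cmax,ss = C₀·R ≈ 25.827 × 1.1699 ≈ 30.215 mcg/mL.
Peak 30.2 mcg/mL vs MTC 47 mcg/mL: below toxic threshold.

30.2 mcg/mL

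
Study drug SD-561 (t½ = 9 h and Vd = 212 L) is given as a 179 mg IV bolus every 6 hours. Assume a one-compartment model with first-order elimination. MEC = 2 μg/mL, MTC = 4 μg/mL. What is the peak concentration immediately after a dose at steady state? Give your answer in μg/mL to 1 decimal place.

2.3 μg/mL

k = ln2/t½ = ln2/9 ≈ 0.077016 h⁻¹; fraction remaining f = e^(−kτ) = e^(−0.077016×6) ≈ 0.6300.
At steady state, accumulation factor R = 1/(1 − e^(−kτ)) ≈ 2.7027.
Single-dose peak C₀ = D/Vd = 179/212 ≈ 0.844 μg/mL.
Steady-state peak Cmax,ss = C₀·R ≈ 0.844 × 2.7027 ≈ 2.281 μg/mL.
Peak 2.3 μg/mL vs MTC 4 μg/mL: below toxic threshold.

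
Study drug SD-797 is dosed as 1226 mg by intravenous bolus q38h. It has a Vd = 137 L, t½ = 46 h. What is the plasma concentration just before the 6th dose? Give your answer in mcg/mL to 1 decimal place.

f = (1/2)^(τ/t½) = (1/2)^(38/46) ≈ 0.5641.
C₀ = D/Vd = 1226/137 ≈ 8.949 mcg/mL.
Before the 6th dose, 5 doses have been given. Superposition: Cmin = C₀·(f + f² + … + f^5).
≈ 8.949 × (0.5641 + 0.3182 + 0.1795 + 0.1013 + 0.0571) ≈ 8.949 × 1.2202 ≈ 10.920 mcg/mL.

10.9 mcg/mL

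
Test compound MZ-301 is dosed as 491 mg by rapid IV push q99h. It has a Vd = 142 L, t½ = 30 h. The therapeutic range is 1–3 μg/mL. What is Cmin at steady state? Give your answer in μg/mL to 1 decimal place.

Over one 99-h interval, 99/30 ≈ 3.3 half-lives elapse, leaving f ≈ 0.1015 of each dose.
Single-dose peak C₀ = D/Vd = 491/142 ≈ 3.458 μg/mL.
Steady-state trough Cmin,ss = C₀·f/(1−f) ≈ 3.458 × 0.1015/0.8985 ≈ 0.391 μg/mL.
Trough 0.4 μg/mL vs MEC 1 μg/mL: subtherapeutic.

0.4 μg/mL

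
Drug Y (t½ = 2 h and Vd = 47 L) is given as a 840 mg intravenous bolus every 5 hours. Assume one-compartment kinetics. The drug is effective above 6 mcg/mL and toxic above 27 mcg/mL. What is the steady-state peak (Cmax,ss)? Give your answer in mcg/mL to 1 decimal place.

τ/t½ = 5/2 ≈ 2.5, so fraction remaining f = (1/2)^(5/2) ≈ 0.1768.
At steady state, accumulation factor R = 1/(1 − e^(−kτ)) ≈ 1.2148.
Single-dose peak C₀ = D/Vd = 840/47 ≈ 17.872 mcg/mL.
Steady-state peak Cmax,ss = C₀·R ≈ 17.872 × 1.2148 ≈ 21.711 mcg/mL.
Peak 21.7 mcg/mL vs MTC 27 mcg/mL: below toxic threshold.

21.7 mcg/mL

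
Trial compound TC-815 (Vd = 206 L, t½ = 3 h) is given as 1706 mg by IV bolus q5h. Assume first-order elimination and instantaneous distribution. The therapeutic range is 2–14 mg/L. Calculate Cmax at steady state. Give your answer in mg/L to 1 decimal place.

Over one 5-h interval, 5/3 ≈ 1.6667 half-lives elapse, leaving f ≈ 0.3150 of each dose.
Accumulation ratio R = 1/(1 − f) ≈ 1/0.6850 ≈ 1.4599.
Single-dose peak C₀ = D/Vd = 1706/206 ≈ 8.282 mg/L.
Cmax,ss = C₀/(1 − f) ≈ 8.282/0.6850 ≈ 12.091 mg/L.
Peak 12.1 mg/L vs MTC 14 mg/L: below toxic threshold.

12.1 mg/L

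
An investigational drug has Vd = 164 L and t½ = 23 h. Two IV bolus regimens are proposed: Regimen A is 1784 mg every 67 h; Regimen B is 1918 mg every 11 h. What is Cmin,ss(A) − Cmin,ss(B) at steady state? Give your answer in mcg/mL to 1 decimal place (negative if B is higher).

Regimen A: f = (1/2)^(67/23) ≈ 0.1328; Cmin,ss = (1784/164)·f/(1−f) ≈ 1.666 mcg/mL.
Regimen B: f = (1/2)^(11/23) ≈ 0.7178; Cmin,ss = (1918/164)·f/(1−f) ≈ 29.748 mcg/mL.
Difference ≈ 1.666 − 29.748 ≈ -28.082 mcg/mL.

-28.1 mcg/mL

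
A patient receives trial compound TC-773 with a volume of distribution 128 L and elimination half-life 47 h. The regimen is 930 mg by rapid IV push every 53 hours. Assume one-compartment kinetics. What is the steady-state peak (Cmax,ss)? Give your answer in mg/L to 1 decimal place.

13.4 mg/L

τ/t½ = 53/47 ≈ 1.1277, so fraction remaining f = (1/2)^(53/47) ≈ 0.4577.
Accumulation ratio R = 1/(1 − f) ≈ 1/0.5423 ≈ 1.8440.
Each bolus raises the concentration by D/Vd = 930/128 ≈ 7.266 mg/L.
Steady-state peak Cmax,ss = C₀·R ≈ 7.266 × 1.8440 ≈ 13.399 mg/L.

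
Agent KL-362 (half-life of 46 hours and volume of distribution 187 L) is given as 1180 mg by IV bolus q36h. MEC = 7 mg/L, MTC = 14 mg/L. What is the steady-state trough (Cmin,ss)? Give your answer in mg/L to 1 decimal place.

Over one 36-h interval, 36/46 ≈ 0.78261 half-lives elapse, leaving f ≈ 0.5813 of each dose.
Each bolus raises the concentration by D/Vd = 1180/187 ≈ 6.310 mg/L.
Steady-state trough Cmin,ss = C₀·f/(1−f) ≈ 6.310 × 0.5813/0.4187 ≈ 8.760 mg/L.
Trough 8.8 mg/L vs MEC 7 mg/L: adequate.

8.8 mg/L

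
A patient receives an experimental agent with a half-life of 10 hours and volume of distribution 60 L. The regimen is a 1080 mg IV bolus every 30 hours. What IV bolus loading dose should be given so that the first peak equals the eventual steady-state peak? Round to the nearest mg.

1234 mg

f = (1/2)^(30/10) ≈ 0.125000; accumulation ratio R = 1/(1−f) ≈ 1.14286.
Loading dose to hit Cmax,ss on first dose: D_load = D_maint·R ≈ 1080 × 1.14286 ≈ 1234.29 mg.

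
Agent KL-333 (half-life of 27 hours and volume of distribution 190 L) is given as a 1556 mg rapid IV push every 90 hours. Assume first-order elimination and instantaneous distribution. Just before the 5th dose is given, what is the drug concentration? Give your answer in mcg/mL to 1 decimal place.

f = (1/2)^(τ/t½) = (1/2)^(90/27) ≈ 0.0992.
C₀ = D/Vd = 1556/190 ≈ 8.189 mcg/mL.
Before the 5th dose, 4 doses have been given. Superposition: Cmin = C₀·(f + f² + … + f^4).
≈ 8.189 × (0.0992 + 0.0098 + 0.0010 + 0.0001) ≈ 8.189 × 0.1101 ≈ 0.902 mcg/mL.

0.9 mcg/mL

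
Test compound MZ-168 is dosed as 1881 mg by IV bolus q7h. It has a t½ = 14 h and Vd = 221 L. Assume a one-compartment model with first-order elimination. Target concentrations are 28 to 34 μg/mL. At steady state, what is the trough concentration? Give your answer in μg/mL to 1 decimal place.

20.5 μg/mL

k = ln2/t½ = ln2/14 ≈ 0.049511 h⁻¹; fraction remaining f = e^(−kτ) = e^(−0.049511×7) ≈ 0.7071.
At steady state, accumulation factor R = 1/(1 − e^(−kτ)) ≈ 3.4141.
Each bolus raises the concentration by D/Vd = 1881/221 ≈ 8.511 μg/mL.
Cmax,ss = C₀/(1 − f) ≈ 8.511/0.2929 ≈ 29.058 μg/mL.
One interval later, Cmin,ss = Cmax,ss·e^(−kτ) ≈ 29.058 × 0.7071 ≈ 20.547 μg/mL.
Trough 20.5 μg/mL vs MEC 28 μg/mL: subtherapeutic.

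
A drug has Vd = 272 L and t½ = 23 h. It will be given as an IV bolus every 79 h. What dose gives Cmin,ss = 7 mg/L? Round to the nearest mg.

τ/t½ = 79/23 ≈ 3.4348, so f = (1/2)^(79/23) ≈ 0.092476.
Cmin,ss = (D/Vd)·f/(1−f), so D = Cmin,ss·Vd·(1−f)/f.
D = 7 × 272 × (1−f)/f ≈ 7 × 272 × 9.81362 ≈ 18685.13 mg.

18685 mg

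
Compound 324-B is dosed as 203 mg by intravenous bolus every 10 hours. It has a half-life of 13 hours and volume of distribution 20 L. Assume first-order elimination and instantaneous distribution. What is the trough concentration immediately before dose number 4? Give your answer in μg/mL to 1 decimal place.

f = (1/2)^(τ/t½) = (1/2)^(10/13) ≈ 0.5867.
C₀ = D/Vd = 203/20 ≈ 10.150 μg/mL.
Before the 4th dose, 3 doses have been given. Superposition: Cmin = C₀·(f + f² + … + f^3).
≈ 10.150 × (0.5867 + 0.3442 + 0.2020) ≈ 10.150 × 1.1329 ≈ 11.499 μg/mL.

11.5 μg/mL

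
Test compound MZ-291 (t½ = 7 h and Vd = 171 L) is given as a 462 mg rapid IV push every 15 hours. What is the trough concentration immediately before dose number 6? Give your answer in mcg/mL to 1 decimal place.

0.8 mcg/mL

f = (1/2)^(τ/t½) = (1/2)^(15/7) ≈ 0.2264.
C₀ = D/Vd = 462/171 ≈ 2.702 mcg/mL.
Before the 6th dose, 5 doses have been given. Superposition: Cmin = C₀·(f + f² + … + f^5).
≈ 2.702 × (0.2264 + 0.0513 + 0.0116 + 0.0026 + 0.0006) ≈ 2.702 × 0.2925 ≈ 0.790 mcg/mL.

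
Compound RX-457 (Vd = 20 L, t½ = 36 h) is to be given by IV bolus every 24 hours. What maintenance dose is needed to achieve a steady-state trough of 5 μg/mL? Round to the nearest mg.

τ/t½ = 24/36 ≈ 0.66667, so f = (1/2)^(24/36) ≈ 0.629961.
Cmin,ss = (D/Vd)·f/(1−f), so D = Cmin,ss·Vd·(1−f)/f.
D = 5 × 20 × (1−f)/f ≈ 5 × 20 × 0.58740 ≈ 58.74 mg.

59 mg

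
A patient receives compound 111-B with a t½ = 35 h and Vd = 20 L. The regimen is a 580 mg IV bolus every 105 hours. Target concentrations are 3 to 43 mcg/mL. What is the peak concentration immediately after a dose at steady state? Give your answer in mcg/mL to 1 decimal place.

33.1 mcg/mL

The dosing interval is 3 half-lives, so f = 2^(−3) = 0.125.
At steady state, R = 1/(1 − 0.125) = 8/7.
Single-dose peak C₀ = D/Vd = 580/20 = 29 mcg/mL.
Steady-state peak Cmax,ss = C₀·R = 29 × 8/7 ≈ 33.143 mcg/mL.
Peak 33.1 mcg/mL vs MTC 43 mcg/mL: below toxic threshold.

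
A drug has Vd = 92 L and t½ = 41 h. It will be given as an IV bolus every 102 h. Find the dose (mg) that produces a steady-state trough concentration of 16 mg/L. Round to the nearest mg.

6785 mg

τ/t½ = 102/41 ≈ 2.4878, so f = (1/2)^(102/41) ≈ 0.178277.
Cmin,ss = (D/Vd)·f/(1−f), so D = Cmin,ss·Vd·(1−f)/f.
D = 16 × 92 × (1−f)/f ≈ 16 × 92 × 4.60925 ≈ 6784.82 mg.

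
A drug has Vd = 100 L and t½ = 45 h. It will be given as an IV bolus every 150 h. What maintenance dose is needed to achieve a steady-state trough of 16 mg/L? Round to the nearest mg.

14527 mg

τ/t½ = 150/45 ≈ 3.3333, so f = (1/2)^(150/45) ≈ 0.099213.
Cmin,ss = (D/Vd)·f/(1−f), so D = Cmin,ss·Vd·(1−f)/f.
D = 16 × 100 × (1−f)/f ≈ 16 × 100 × 9.07932 ≈ 14526.91 mg.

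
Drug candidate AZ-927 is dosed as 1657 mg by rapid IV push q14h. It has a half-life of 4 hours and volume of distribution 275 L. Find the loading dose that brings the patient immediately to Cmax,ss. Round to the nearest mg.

1818 mg

f = (1/2)^(14/4) ≈ 0.088388; accumulation ratio R = 1/(1−f) ≈ 1.09696.
Loading dose to hit Cmax,ss on first dose: D_load = D_maint·R ≈ 1657 × 1.09696 ≈ 1817.66 mg.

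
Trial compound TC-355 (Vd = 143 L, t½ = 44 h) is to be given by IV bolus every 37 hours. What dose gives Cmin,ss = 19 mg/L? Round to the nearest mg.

2150 mg

τ/t½ = 37/44 ≈ 0.84091, so f = (1/2)^(37/44) ≈ 0.558292.
Cmin,ss = (D/Vd)·f/(1−f), so D = Cmin,ss·Vd·(1−f)/f.
D = 19 × 143 × (1−f)/f ≈ 19 × 143 × 0.79118 ≈ 2149.64 mg.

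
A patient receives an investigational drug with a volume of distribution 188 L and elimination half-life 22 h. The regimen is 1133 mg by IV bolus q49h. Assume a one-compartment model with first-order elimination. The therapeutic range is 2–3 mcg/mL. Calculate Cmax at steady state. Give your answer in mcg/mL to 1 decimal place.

7.7 mcg/mL

Over one 49-h interval, 49/22 ≈ 2.2273 half-lives elapse, leaving f ≈ 0.2136 of each dose.
At steady state, accumulation factor R = 1/(1 − e^(−kτ)) ≈ 1.2716.
Single-dose peak C₀ = D/Vd = 1133/188 ≈ 6.027 mcg/mL.
Steady-state peak Cmax,ss = C₀·R ≈ 6.027 × 1.2716 ≈ 7.664 mcg/mL.
Peak 7.7 mcg/mL vs MTC 3 mcg/mL: exceeds toxic threshold.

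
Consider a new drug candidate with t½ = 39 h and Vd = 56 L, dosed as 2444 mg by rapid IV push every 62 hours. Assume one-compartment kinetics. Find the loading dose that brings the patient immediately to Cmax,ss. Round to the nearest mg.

f = (1/2)^(62/39) ≈ 0.332230; accumulation ratio R = 1/(1−f) ≈ 1.49752.
Loading dose to hit Cmax,ss on first dose: D_load = D_maint·R ≈ 2444 × 1.49752 ≈ 3659.94 mg.

3660 mg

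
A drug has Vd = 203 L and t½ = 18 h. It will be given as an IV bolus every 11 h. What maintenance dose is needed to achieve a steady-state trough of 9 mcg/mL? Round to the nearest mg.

τ/t½ = 11/18 ≈ 0.61111, so f = (1/2)^(11/18) ≈ 0.654692.
Cmin,ss = (D/Vd)·f/(1−f), so D = Cmin,ss·Vd·(1−f)/f.
D = 9 × 203 × (1−f)/f ≈ 9 × 203 × 0.52744 ≈ 963.63 mg.

964 mg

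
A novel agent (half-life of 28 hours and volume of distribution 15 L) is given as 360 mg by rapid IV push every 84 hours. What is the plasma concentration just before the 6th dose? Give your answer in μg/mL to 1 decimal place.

3.4 μg/mL

f = (1/2)^(τ/t½) = (1/2)^(84/28) ≈ 0.1250.
C₀ = D/Vd = 360/15 ≈ 24.000 μg/mL.
Before the 6th dose, 5 doses have been given. Superposition: Cmin = C₀·(f + f² + … + f^5).
≈ 24.000 × (0.1250 + 0.0156 + 0.0020 + 0.0002 + 0.0000) ≈ 24.000 × 0.1428 ≈ 3.427 μg/mL.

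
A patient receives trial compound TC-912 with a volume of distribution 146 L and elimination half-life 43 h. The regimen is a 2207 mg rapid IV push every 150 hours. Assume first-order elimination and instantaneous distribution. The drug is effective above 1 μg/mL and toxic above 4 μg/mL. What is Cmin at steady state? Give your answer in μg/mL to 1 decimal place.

Over one 150-h interval, 150/43 ≈ 3.4884 half-lives elapse, leaving f ≈ 0.0891 of each dose.
At steady state, accumulation factor R = 1/(1 − e^(−kτ)) ≈ 1.0978.
Each bolus raises the concentration by D/Vd = 2207/146 ≈ 15.116 μg/mL.
Cmax,ss = C₀/(1 − f) ≈ 15.116/0.9109 ≈ 16.595 μg/mL.
Steady-state trough Cmin,ss = Cmax,ss·f ≈ 16.595 × 0.0891 ≈ 1.479 μg/mL.
Trough 1.5 μg/mL vs MEC 1 μg/mL: adequate.

1.5 μg/mL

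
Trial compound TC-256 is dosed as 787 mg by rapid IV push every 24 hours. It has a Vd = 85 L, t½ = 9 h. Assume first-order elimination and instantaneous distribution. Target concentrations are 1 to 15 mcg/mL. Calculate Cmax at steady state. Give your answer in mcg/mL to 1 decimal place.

τ/t½ = 24/9 ≈ 2.6667, so fraction remaining f = (1/2)^(24/9) ≈ 0.1575.
Accumulation ratio R = 1/(1 − f) ≈ 1/0.8425 ≈ 1.1869.
Single-dose peak C₀ = D/Vd = 787/85 ≈ 9.259 mcg/mL.
Cmax,ss = C₀/(1 − f) ≈ 9.259/0.8425 ≈ 10.990 mcg/mL.
Peak 11.0 mcg/mL vs MTC 15 mcg/mL: below toxic threshold.

11.0 mcg/mL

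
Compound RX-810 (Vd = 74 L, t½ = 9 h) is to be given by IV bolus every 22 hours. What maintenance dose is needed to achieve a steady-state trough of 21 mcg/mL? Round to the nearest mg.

6905 mg

τ/t½ = 22/9 ≈ 2.4444, so f = (1/2)^(22/9) ≈ 0.183717.
Cmin,ss = (D/Vd)·f/(1−f), so D = Cmin,ss·Vd·(1−f)/f.
D = 21 × 74 × (1−f)/f ≈ 21 × 74 × 4.44315 ≈ 6904.66 mg.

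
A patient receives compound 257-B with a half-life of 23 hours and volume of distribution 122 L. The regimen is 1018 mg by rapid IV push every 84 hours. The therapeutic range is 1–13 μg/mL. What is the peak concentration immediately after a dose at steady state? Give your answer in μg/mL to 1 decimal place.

9.1 μg/mL

k = ln2/t½ = ln2/23 ≈ 0.030137 h⁻¹; fraction remaining f = e^(−kτ) = e^(−0.030137×84) ≈ 0.0795.
At steady state, accumulation factor R = 1/(1 − e^(−kτ)) ≈ 1.0864.
Single-dose peak C₀ = D/Vd = 1018/122 ≈ 8.344 μg/mL.
Steady-state peak Cmax,ss = C₀·R ≈ 8.344 × 1.0864 ≈ 9.065 μg/mL.
Peak 9.1 μg/mL vs MTC 13 μg/mL: below toxic threshold.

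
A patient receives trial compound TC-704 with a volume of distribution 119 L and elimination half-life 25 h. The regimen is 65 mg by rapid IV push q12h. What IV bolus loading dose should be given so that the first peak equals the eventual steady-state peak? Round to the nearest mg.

f = (1/2)^(12/25) ≈ 0.716978; accumulation ratio R = 1/(1−f) ≈ 3.53329.
Loading dose to hit Cmax,ss on first dose: D_load = D_maint·R ≈ 65 × 3.53329 ≈ 229.66 mg.

230 mg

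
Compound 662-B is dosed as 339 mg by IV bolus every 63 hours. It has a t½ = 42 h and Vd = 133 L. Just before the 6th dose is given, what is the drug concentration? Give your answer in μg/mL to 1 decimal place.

f = (1/2)^(τ/t½) = (1/2)^(63/42) ≈ 0.3536.
C₀ = D/Vd = 339/133 ≈ 2.549 μg/mL.
Before the 6th dose, 5 doses have been given. Superposition: Cmin = C₀·(f + f² + … + f^5).
≈ 2.549 × (0.3536 + 0.1250 + 0.0442 + 0.0156 + 0.0055) ≈ 2.549 × 0.5439 ≈ 1.386 μg/mL.

1.4 μg/mL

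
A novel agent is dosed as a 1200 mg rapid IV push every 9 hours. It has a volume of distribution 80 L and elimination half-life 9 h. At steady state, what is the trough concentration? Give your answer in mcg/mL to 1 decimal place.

15.0 mcg/mL

τ = 9 h = 1 half-life, so f = (1/2)^1 = 0.5.
At steady state, R = 1/(1 − 0.5) = 2/1.
Single-dose peak C₀ = D/Vd = 1200/80 = 15 mcg/mL.
Steady-state peak Cmax,ss = C₀·R = 15 × 2/1 ≈ 30.000 mcg/mL.
Steady-state trough Cmin,ss = Cmax,ss·f ≈ 30.000 × 0.5 ≈ 15.000 mcg/mL.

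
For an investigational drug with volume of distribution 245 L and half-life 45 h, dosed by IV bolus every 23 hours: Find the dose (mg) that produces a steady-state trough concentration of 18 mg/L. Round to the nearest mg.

1875 mg

τ/t½ = 23/45 ≈ 0.51111, so f = (1/2)^(23/45) ≈ 0.701682.
Cmin,ss = (D/Vd)·f/(1−f), so D = Cmin,ss·Vd·(1−f)/f.
D = 18 × 245 × (1−f)/f ≈ 18 × 245 × 0.42515 ≈ 1874.91 mg.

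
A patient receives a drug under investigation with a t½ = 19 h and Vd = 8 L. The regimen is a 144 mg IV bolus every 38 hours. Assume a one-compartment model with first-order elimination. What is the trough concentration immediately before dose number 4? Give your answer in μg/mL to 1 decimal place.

5.9 μg/mL

f = (1/2)^(τ/t½) = (1/2)^(38/19) ≈ 0.2500.
C₀ = D/Vd = 144/8 ≈ 18.000 μg/mL.
Before the 4th dose, 3 doses have been given. Superposition: Cmin = C₀·(f + f² + … + f^3).
≈ 18.000 × (0.2500 + 0.0625 + 0.0156) ≈ 18.000 × 0.3281 ≈ 5.906 μg/mL.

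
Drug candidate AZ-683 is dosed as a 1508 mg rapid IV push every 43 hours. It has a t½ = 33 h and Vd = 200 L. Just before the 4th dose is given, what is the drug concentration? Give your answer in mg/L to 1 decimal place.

4.8 mg/L

f = (1/2)^(τ/t½) = (1/2)^(43/33) ≈ 0.4053.
C₀ = D/Vd = 1508/200 ≈ 7.540 mg/L.
Before the 4th dose, 3 doses have been given. Superposition: Cmin = C₀·(f + f² + … + f^3).
≈ 7.540 × (0.4053 + 0.1643 + 0.0666) ≈ 7.540 × 0.6362 ≈ 4.797 mg/L.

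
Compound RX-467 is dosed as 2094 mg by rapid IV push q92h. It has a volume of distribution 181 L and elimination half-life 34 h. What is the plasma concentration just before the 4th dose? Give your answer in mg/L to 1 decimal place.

2.1 mg/L

f = (1/2)^(τ/t½) = (1/2)^(92/34) ≈ 0.1533.
C₀ = D/Vd = 2094/181 ≈ 11.569 mg/L.
Before the 4th dose, 3 doses have been given. Superposition: Cmin = C₀·(f + f² + … + f^3).
≈ 11.569 × (0.1533 + 0.0235 + 0.0036) ≈ 11.569 × 0.1804 ≈ 2.087 mg/L.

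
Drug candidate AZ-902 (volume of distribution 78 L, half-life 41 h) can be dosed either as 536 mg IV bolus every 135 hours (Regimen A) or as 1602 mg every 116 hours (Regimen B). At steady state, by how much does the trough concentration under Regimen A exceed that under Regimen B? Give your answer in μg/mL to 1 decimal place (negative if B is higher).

Regimen A: f = (1/2)^(135/41) ≈ 0.1020; Cmin,ss = (536/78)·f/(1−f) ≈ 0.781 μg/mL.
Regimen B: f = (1/2)^(116/41) ≈ 0.1407; Cmin,ss = (1602/78)·f/(1−f) ≈ 3.363 μg/mL.
Difference ≈ 0.781 − 3.363 ≈ -2.582 μg/mL.

-2.6 μg/mL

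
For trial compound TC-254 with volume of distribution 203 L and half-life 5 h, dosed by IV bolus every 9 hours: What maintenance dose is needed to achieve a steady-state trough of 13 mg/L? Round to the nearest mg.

6551 mg

τ/t½ = 9/5 ≈ 1.8, so f = (1/2)^(9/5) ≈ 0.287175.
Cmin,ss = (D/Vd)·f/(1−f), so D = Cmin,ss·Vd·(1−f)/f.
D = 13 × 203 × (1−f)/f ≈ 13 × 203 × 2.48220 ≈ 6550.53 mg.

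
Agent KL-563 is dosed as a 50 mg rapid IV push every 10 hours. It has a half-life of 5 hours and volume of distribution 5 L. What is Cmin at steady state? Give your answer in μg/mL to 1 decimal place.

3.3 μg/mL

τ = 10 h = 2 half-lives, so f = (1/2)^2 = 0.25.
At steady state, R = 1/(1 − 0.25) = 4/3.
Single-dose peak C₀ = D/Vd = 50/5 = 10 μg/mL.
Steady-state peak Cmax,ss = C₀·R = 10 × 4/3 ≈ 13.333 μg/mL.
Steady-state trough Cmin,ss = Cmax,ss·f ≈ 13.333 × 0.25 ≈ 3.333 μg/mL.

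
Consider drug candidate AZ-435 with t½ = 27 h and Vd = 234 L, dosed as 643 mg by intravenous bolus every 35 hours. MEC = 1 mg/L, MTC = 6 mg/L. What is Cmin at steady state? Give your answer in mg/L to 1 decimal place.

k = ln2/t½ = ln2/27 ≈ 0.025672 h⁻¹; fraction remaining f = e^(−kτ) = e^(−0.025672×35) ≈ 0.4072.
Each bolus raises the concentration by D/Vd = 643/234 ≈ 2.748 mg/L.
Steady-state trough Cmin,ss = C₀·f/(1−f) ≈ 2.748 × 0.4072/0.5928 ≈ 1.888 mg/L.
Trough 1.9 mg/L vs MEC 1 mg/L: adequate.

1.9 mg/L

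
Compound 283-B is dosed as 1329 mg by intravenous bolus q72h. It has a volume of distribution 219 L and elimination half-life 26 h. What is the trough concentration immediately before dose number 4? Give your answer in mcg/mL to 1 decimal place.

f = (1/2)^(τ/t½) = (1/2)^(72/26) ≈ 0.1467.
C₀ = D/Vd = 1329/219 ≈ 6.068 mcg/mL.
Before the 4th dose, 3 doses have been given. Superposition: Cmin = C₀·(f + f² + … + f^3).
≈ 6.068 × (0.1467 + 0.0215 + 0.0032) ≈ 6.068 × 0.1714 ≈ 1.040 mcg/mL.

1.0 mcg/mL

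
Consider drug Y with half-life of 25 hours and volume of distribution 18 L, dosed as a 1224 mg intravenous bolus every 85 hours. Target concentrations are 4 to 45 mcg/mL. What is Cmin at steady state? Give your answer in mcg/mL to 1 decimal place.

k = ln2/t½ = ln2/25 ≈ 0.027726 h⁻¹; fraction remaining f = e^(−kτ) = e^(−0.027726×85) ≈ 0.0947.
Single-dose peak C₀ = D/Vd = 1224/18 ≈ 68.000 mcg/mL.
Steady-state trough Cmin,ss = C₀·f/(1−f) ≈ 68.000 × 0.0947/0.9053 ≈ 7.113 mcg/mL.
Trough 7.1 mcg/mL vs MEC 4 mcg/mL: adequate.

7.1 mcg/mL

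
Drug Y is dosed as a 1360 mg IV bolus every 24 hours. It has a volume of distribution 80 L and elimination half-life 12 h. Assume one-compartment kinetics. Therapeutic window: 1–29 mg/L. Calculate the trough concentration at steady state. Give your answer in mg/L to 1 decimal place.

The dosing interval is 2 half-lives, so f = 2^(−2) = 0.25.
At steady state, R = 1/(1 − 0.25) = 4/3.
Single-dose peak C₀ = D/Vd = 1360/80 = 17 mg/L.
Steady-state peak Cmax,ss = C₀·R = 17 × 4/3 ≈ 22.667 mg/L.
Steady-state trough Cmin,ss = Cmax,ss·f ≈ 22.667 × 0.25 ≈ 5.667 mg/L.
Trough 5.7 mg/L vs MEC 1 mg/L: adequate.

5.7 mg/L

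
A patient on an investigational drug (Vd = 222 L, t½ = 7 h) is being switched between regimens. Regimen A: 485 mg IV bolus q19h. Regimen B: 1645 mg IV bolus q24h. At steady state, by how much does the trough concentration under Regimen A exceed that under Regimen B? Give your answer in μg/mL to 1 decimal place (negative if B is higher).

-0.4 μg/mL

Regimen A: f = (1/2)^(19/7) ≈ 0.1524; Cmin,ss = (485/222)·f/(1−f) ≈ 0.393 μg/mL.
Regimen B: f = (1/2)^(24/7) ≈ 0.0929; Cmin,ss = (1645/222)·f/(1−f) ≈ 0.759 μg/mL.
Difference ≈ 0.393 − 0.759 ≈ -0.366 μg/mL.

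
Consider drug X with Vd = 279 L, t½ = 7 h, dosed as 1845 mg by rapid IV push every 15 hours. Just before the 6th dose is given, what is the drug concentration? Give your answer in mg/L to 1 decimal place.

f = (1/2)^(τ/t½) = (1/2)^(15/7) ≈ 0.2264.
C₀ = D/Vd = 1845/279 ≈ 6.613 mg/L.
Before the 6th dose, 5 doses have been given. Superposition: Cmin = C₀·(f + f² + … + f^5).
≈ 6.613 × (0.2264 + 0.0513 + 0.0116 + 0.0026 + 0.0006) ≈ 6.613 × 0.2925 ≈ 1.934 mg/L.

1.9 mg/L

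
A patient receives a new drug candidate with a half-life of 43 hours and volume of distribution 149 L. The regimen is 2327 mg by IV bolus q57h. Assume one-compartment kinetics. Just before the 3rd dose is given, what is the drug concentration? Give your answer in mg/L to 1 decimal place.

f = (1/2)^(τ/t½) = (1/2)^(57/43) ≈ 0.3990.
C₀ = D/Vd = 2327/149 ≈ 15.617 mg/L.
Before the 3rd dose, 2 doses have been given. Superposition: Cmin = C₀·(f + f²).
≈ 15.617 × (0.3990 + 0.1592) ≈ 15.617 × 0.5582 ≈ 8.717 mg/L.

8.7 mg/L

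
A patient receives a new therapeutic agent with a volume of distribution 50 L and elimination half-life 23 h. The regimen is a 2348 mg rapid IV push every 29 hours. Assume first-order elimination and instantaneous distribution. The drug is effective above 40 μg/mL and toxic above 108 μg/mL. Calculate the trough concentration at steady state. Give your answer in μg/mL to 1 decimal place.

k = ln2/t½ = ln2/23 ≈ 0.030137 h⁻¹; fraction remaining f = e^(−kτ) = e^(−0.030137×29) ≈ 0.4173.
Single-dose peak C₀ = D/Vd = 2348/50 ≈ 46.960 μg/mL.
Steady-state trough Cmin,ss = C₀·f/(1−f) ≈ 46.960 × 0.4173/0.5827 ≈ 33.630 μg/mL.
Trough 33.6 μg/mL vs MEC 40 μg/mL: subtherapeutic.

33.6 μg/mL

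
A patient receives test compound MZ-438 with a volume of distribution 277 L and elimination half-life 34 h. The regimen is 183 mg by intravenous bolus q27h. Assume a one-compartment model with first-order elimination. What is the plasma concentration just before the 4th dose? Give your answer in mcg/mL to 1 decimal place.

0.7 mcg/mL

f = (1/2)^(τ/t½) = (1/2)^(27/34) ≈ 0.5767.
C₀ = D/Vd = 183/277 ≈ 0.661 mcg/mL.
Before the 4th dose, 3 doses have been given. Superposition: Cmin = C₀·(f + f² + … + f^3).
≈ 0.661 × (0.5767 + 0.3326 + 0.1918) ≈ 0.661 × 1.1011 ≈ 0.728 mcg/mL.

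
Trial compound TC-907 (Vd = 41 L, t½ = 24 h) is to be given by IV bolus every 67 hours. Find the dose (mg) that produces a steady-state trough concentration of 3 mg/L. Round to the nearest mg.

729 mg

τ/t½ = 67/24 ≈ 2.7917, so f = (1/2)^(67/24) ≈ 0.144419.
Cmin,ss = (D/Vd)·f/(1−f), so D = Cmin,ss·Vd·(1−f)/f.
D = 3 × 41 × (1−f)/f ≈ 3 × 41 × 5.92430 ≈ 728.69 mg.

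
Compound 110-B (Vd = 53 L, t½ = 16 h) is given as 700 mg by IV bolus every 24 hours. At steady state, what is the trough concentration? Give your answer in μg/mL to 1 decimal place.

k = ln2/t½ = ln2/16 ≈ 0.043322 h⁻¹; fraction remaining f = e^(−kτ) = e^(−0.043322×24) ≈ 0.3536.
At steady state, accumulation factor R = 1/(1 − e^(−kτ)) ≈ 1.5470.
Single-dose peak C₀ = D/Vd = 700/53 ≈ 13.208 μg/mL.
Cmax,ss = C₀/(1 − f) ≈ 13.208/0.6464 ≈ 20.433 μg/mL.
Steady-state trough Cmin,ss = Cmax,ss·f ≈ 20.433 × 0.3536 ≈ 7.225 μg/mL.

7.2 μg/mL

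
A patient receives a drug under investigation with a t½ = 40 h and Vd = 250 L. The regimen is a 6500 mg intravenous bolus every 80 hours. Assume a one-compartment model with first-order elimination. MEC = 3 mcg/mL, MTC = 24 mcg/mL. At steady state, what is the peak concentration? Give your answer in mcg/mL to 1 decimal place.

34.7 mcg/mL

The dosing interval is 2 half-lives, so f = 2^(−2) = 0.25.
At steady state, R = 1/(1 − 0.25) = 4/3.
Single-dose peak C₀ = D/Vd = 6500/250 = 26 mcg/mL.
Steady-state peak Cmax,ss = C₀·R = 26 × 4/3 ≈ 34.667 mcg/mL.
Peak 34.7 mcg/mL vs MTC 24 mcg/mL: exceeds toxic threshold.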